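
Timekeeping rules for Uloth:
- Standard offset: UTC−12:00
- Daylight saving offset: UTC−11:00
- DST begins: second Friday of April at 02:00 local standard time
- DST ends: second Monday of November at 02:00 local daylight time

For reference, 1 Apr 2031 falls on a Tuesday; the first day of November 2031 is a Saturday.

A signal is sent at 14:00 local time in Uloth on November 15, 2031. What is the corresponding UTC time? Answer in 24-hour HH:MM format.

02:00

1 April 2031 is a Tuesday, so the first Friday is April 4 and the second is April 11.
1 November 2031 is a Saturday, so the first Monday is November 3 and the second is November 10.
Daylight saving runs 11 April – 10 November; November 15, 2031 is outside that window, so Uloth is on standard time at UTC−12:00.
14:00 local + 12h = 02:00 UTC (rolling into the next day, 16 November 2031).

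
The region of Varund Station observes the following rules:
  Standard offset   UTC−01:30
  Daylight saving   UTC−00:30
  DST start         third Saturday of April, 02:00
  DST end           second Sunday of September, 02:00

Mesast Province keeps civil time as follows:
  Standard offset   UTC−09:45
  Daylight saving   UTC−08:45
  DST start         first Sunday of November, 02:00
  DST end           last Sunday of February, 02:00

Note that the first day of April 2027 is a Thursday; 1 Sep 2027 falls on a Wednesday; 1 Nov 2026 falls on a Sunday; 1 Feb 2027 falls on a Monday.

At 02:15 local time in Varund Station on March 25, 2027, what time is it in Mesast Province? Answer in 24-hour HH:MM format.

18:00

1 April 2027 is a Thursday, so the first Saturday is April 3 and the third is April 17.
1 September 2027 is a Wednesday, so the first Sunday is September 5 and the second is September 12.
March 25, 2027 does not fall between 17 April and 12 September, so daylight saving is not in effect and Varund Station is at UTC−01:30.
02:15 Varund Station + 1h30m = 03:45 UTC.
1 November 2026 is a Sunday, so the first Sunday is November 1.
1 February 2027 is a Monday, so Sundays fall on 7, 14, 21, 28; the last is February 28.
At the standard offset (UTC−09:45), 03:45 UTC − 9h45m = 18:00 Mesast Province standard time (rolling into the previous day, 24 March 2027).
The standard-time date in Mesast Province, March 24, 2027, is outside the daylight-saving period (1 November 2026 – 28 February 2027), so Mesast Province is on standard time, UTC−09:45.
03:45 UTC − 9h45m = 18:00 Mesast Province (rolling into the previous day, 24 March 2027).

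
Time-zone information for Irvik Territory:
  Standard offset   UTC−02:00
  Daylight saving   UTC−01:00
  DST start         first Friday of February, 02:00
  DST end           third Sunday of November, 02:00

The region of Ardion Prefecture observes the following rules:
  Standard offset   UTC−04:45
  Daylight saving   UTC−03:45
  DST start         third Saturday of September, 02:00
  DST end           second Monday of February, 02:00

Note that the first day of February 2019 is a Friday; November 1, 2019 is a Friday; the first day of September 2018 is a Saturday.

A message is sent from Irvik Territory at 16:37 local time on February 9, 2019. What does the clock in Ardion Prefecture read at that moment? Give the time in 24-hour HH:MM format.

1 February 2019 is a Friday, so the first Friday is February 1.
1 November 2019 is a Friday, so the first Sunday is November 3 and the third is November 17.
Daylight saving runs 1 February – 17 November; February 9, 2019 is inside that window, so Irvik Territory is at UTC−01:00.
16:37 Irvik Territory + 1h = 17:37 UTC.
1 September 2018 is a Saturday, so the first Saturday is September 1 and the third is September 15.
1 February 2019 is a Friday, so the first Monday is February 4 and the second is February 11.
At the standard offset (UTC−04:45), 17:37 UTC − 4h45m = 12:52 Ardion Prefecture standard time.
Daylight saving runs 15 September 2018 – 11 February 2019; the standard-time date in Ardion Prefecture, February 9, 2019, is inside that window, so Ardion Prefecture is at UTC−03:45.
17:37 UTC − 3h45m = 13:52 Ardion Prefecture.

13:52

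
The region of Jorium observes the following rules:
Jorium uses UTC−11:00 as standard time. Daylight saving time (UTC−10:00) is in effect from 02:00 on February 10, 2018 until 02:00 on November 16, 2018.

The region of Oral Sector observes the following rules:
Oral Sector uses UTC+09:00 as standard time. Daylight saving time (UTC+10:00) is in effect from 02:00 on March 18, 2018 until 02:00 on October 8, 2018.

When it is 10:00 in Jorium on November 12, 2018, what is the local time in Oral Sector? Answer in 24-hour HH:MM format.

05:00

November 12, 2018 lies within the daylight-saving period (10 February – 16 November), so Jorium is on daylight time, UTC−10:00.
10:00 Jorium + 10h = 20:00 UTC.
At the standard offset (UTC+09:00), 20:00 UTC + 9h = 05:00 Oral Sector standard time (rolling into the next day, 13 November 2018).
The standard-time date in Oral Sector, November 13, 2018, is outside the daylight-saving period (18 March – 8 October), so Oral Sector is on standard time, UTC+09:00.
20:00 UTC + 9h = 05:00 Oral Sector (rolling into the next day, 13 November 2018).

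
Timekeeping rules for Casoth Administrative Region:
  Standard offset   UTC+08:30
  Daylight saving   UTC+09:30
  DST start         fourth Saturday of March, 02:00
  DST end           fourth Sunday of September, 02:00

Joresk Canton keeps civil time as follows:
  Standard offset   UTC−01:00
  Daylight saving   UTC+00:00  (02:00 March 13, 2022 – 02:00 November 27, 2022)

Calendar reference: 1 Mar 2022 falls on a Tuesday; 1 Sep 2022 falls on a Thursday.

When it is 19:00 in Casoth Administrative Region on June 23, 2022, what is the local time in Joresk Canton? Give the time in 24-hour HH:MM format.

1 March 2022 is a Tuesday, so the first Saturday is March 5 and the fourth is March 26.
1 September 2022 is a Thursday, so the first Sunday is September 4 and the fourth is September 25.
June 23, 2022 lies within the daylight-saving period (26 March – 25 September), so Casoth Administrative Region is on daylight time, UTC+09:30.
19:00 Casoth Administrative Region − 9h30m = 09:30 UTC.
At the standard offset (UTC−01:00), 09:30 UTC − 1h = 08:30 Joresk Canton standard time.
The standard-time date in Joresk Canton, June 23, 2022, falls between 13 March and 27 November, so daylight saving is in effect and Joresk Canton is at UTC+00:00.
09:30 UTC + 0h = 09:30 Joresk Canton.

09:30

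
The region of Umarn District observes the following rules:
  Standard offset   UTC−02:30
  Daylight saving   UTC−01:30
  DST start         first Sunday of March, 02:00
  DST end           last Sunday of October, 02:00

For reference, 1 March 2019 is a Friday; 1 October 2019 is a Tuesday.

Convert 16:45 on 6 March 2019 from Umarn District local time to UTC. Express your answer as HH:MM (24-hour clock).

1 March 2019 is a Friday, so the first Sunday is March 3.
1 October 2019 is a Tuesday, so Sundays fall on 6, 13, 20, 27; the last is October 27.
6 March 2019 falls between 3 March and 27 October, so daylight saving is in effect and Umarn District is at UTC−01:30.
16:45 local + 1h30m = 18:15 UTC.

18:15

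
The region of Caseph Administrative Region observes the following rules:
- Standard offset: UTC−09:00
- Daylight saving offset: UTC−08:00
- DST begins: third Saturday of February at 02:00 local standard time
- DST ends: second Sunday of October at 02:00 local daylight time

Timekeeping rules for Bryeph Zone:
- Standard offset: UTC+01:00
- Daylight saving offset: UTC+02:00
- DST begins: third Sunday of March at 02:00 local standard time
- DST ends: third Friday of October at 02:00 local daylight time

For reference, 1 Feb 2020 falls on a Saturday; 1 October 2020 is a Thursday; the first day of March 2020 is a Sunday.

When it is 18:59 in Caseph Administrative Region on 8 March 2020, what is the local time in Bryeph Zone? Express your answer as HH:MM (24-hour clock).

03:59

1 February 2020 is a Saturday, so the first Saturday is February 1 and the third is February 15.
1 October 2020 is a Thursday, so the first Sunday is October 4 and the second is October 11.
Daylight saving runs 15 February – 11 October; 8 March 2020 is inside that window, so Caseph Administrative Region is at UTC−08:00.
18:59 Caseph Administrative Region + 8h = 02:59 UTC (rolling into the next day, 9 March 2020).
1 March 2020 is a Sunday, so the first Sunday is March 1 and the third is March 15.
1 October 2020 is a Thursday, so the first Friday is October 2 and the third is October 16.
At the standard offset (UTC+01:00), 02:59 UTC + 1h = 03:59 Bryeph Zone standard time.
The standard-time date in Bryeph Zone, 9 March 2020, does not fall between 15 March and 16 October, so daylight saving is not in effect and Bryeph Zone is at UTC+01:00.
02:59 UTC + 1h = 03:59 Bryeph Zone.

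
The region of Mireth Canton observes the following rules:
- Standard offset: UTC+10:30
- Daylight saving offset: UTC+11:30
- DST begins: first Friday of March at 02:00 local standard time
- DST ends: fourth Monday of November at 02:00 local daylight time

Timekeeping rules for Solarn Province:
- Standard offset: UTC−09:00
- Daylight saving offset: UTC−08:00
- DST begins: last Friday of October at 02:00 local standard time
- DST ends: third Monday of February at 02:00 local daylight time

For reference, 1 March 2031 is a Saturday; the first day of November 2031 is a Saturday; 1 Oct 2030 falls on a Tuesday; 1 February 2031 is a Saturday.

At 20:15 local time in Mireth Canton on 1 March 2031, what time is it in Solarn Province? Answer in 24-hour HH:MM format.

00:45

1 March 2031 is a Saturday, so the first Friday is March 7.
1 November 2031 is a Saturday, so the first Monday is November 3 and the fourth is November 24.
1 March 2031 is outside the daylight-saving period (7 March – 24 November), so Mireth Canton is on standard time, UTC+10:30.
20:15 Mireth Canton − 10h30m = 09:45 UTC.
1 October 2030 is a Tuesday, so Fridays fall on 4, 11, 18, 25; the last is October 25.
1 February 2031 is a Saturday, so the first Monday is February 3 and the third is February 17.
At the standard offset (UTC−09:00), 09:45 UTC − 9h = 00:45 Solarn Province standard time.
The standard-time date in Solarn Province, 1 March 2031, is outside the daylight-saving period (25 October 2030 – 17 February 2031), so Solarn Province is on standard time, UTC−09:00.
09:45 UTC − 9h = 00:45 Solarn Province.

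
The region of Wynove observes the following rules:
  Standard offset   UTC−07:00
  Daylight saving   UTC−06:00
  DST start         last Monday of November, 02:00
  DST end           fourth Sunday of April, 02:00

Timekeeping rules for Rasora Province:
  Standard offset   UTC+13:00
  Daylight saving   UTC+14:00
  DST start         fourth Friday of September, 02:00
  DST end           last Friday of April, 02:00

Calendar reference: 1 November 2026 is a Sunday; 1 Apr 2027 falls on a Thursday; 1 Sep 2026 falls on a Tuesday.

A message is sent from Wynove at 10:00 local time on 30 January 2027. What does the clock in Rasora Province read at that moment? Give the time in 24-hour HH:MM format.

1 November 2026 is a Sunday, so Mondays fall on 2, 9, 16, 23, 30; the last is November 30.
1 April 2027 is a Thursday, so the first Sunday is April 4 and the fourth is April 25.
30 January 2027 lies within the daylight-saving period (30 November 2026 – 25 April 2027), so Wynove is on daylight time, UTC−06:00.
10:00 Wynove + 6h = 16:00 UTC.
1 September 2026 is a Tuesday, so the first Friday is September 4 and the fourth is September 25.
1 April 2027 is a Thursday, so Fridays fall on 2, 9, 16, 23, 30; the last is April 30.
At the standard offset (UTC+13:00), 16:00 UTC + 13h = 05:00 Rasora Province standard time (rolling into the next day, 31 January 2027).
The standard-time date in Rasora Province, 31 January 2027, lies within the daylight-saving period (25 September 2026 – 30 April 2027), so Rasora Province is on daylight time, UTC+14:00.
16:00 UTC + 14h = 06:00 Rasora Province (rolling into the next day, 31 January 2027).

06:00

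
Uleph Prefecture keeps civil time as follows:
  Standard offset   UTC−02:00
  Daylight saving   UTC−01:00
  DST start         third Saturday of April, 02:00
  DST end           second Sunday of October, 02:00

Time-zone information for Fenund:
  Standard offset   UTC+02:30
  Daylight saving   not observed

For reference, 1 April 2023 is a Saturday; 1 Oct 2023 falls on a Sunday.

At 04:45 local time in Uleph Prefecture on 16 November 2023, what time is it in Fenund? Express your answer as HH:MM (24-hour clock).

09:15

1 April 2023 is a Saturday, so the first Saturday is April 1 and the third is April 15.
1 October 2023 is a Sunday, so the first Sunday is October 1 and the second is October 8.
16 November 2023 is outside the daylight-saving period (15 April – 8 October), so Uleph Prefecture is on standard time, UTC−02:00.
04:45 Uleph Prefecture + 2h = 06:45 UTC.
Fenund stays on UTC+02:30 all year.
06:45 UTC + 2h30m = 09:15 Fenund.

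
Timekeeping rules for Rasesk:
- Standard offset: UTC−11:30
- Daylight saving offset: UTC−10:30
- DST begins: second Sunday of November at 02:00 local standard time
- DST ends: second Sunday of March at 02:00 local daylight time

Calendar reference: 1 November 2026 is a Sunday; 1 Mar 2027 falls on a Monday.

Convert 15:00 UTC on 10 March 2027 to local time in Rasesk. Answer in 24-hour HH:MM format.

04:30

1 November 2026 is a Sunday, so the first Sunday is November 1 and the second is November 8.
1 March 2027 is a Monday, so the first Sunday is March 7 and the second is March 14.
At the standard offset (UTC−11:30), 15:00 UTC − 11h30m = 03:30 Rasesk standard time.
The standard-time date in Rasesk, 10 March 2027, lies within the daylight-saving period (8 November 2026 – 14 March 2027), so Rasesk is on daylight time, UTC−10:30.
15:00 UTC − 10h30m = 04:30 local.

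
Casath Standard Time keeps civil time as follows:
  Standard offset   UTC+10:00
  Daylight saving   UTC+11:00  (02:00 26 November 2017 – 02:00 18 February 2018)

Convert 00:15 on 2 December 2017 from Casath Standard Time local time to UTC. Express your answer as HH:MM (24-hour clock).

13:15

Daylight saving runs 26 November 2017 – 18 February 2018; 2 December 2017 is inside that window, so Casath Standard Time is at UTC+11:00.
00:15 local − 11h = 13:15 UTC (rolling into the previous day, 1 December 2017).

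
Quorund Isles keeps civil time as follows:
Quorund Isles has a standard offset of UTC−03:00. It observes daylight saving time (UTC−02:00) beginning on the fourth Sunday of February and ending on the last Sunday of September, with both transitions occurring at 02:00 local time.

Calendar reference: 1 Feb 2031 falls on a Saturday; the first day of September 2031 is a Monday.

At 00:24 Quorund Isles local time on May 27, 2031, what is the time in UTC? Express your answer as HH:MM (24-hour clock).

1 February 2031 is a Saturday, so the first Sunday is February 2 and the fourth is February 23.
1 September 2031 is a Monday, so Sundays fall on 7, 14, 21, 28; the last is September 28.
Daylight saving runs 23 February – 28 September; May 27, 2031 is inside that window, so Quorund Isles is at UTC−02:00.
00:24 local + 2h = 02:24 UTC.

02:24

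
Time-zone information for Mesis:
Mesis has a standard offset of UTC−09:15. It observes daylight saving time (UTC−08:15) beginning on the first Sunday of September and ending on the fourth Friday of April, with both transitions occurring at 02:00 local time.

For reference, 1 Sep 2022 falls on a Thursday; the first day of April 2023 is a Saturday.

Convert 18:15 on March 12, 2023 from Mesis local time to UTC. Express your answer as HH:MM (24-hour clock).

1 September 2022 is a Thursday, so the first Sunday is September 4.
1 April 2023 is a Saturday, so the first Friday is April 7 and the fourth is April 28.
March 12, 2023 lies within the daylight-saving period (4 September 2022 – 28 April 2023), so Mesis is on daylight time, UTC−08:15.
18:15 local + 8h15m = 02:30 UTC (rolling into the next day, 13 March 2023).

02:30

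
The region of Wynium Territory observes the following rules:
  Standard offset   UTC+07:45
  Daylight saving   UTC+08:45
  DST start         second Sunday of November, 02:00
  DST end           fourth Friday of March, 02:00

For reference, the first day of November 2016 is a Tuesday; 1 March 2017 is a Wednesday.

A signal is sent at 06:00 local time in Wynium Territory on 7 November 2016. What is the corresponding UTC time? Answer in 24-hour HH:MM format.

22:15

1 November 2016 is a Tuesday, so the first Sunday is November 6 and the second is November 13.
1 March 2017 is a Wednesday, so the first Friday is March 3 and the fourth is March 24.
Daylight saving runs 13 November 2016 – 24 March 2017; 7 November 2016 is outside that window, so Wynium Territory is on standard time at UTC+07:45.
06:00 local − 7h45m = 22:15 UTC (rolling into the previous day, 6 November 2016).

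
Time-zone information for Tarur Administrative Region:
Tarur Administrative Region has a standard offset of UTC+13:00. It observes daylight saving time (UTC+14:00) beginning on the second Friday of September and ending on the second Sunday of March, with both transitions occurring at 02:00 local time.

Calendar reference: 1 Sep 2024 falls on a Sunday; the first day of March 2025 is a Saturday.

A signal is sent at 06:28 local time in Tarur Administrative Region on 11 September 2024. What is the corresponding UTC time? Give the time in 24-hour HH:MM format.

1 September 2024 is a Sunday, so the first Friday is September 6 and the second is September 13.
1 March 2025 is a Saturday, so the first Sunday is March 2 and the second is March 9.
Daylight saving runs 13 September 2024 – 9 March 2025; 11 September 2024 is outside that window, so Tarur Administrative Region is on standard time at UTC+13:00.
06:28 local − 13h = 17:28 UTC (rolling into the previous day, 10 September 2024).

17:28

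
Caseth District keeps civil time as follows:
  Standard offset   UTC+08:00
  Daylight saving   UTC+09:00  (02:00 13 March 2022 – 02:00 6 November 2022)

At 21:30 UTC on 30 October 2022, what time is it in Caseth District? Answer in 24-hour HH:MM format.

At the standard offset (UTC+08:00), 21:30 UTC + 8h = 05:30 Caseth District standard time (rolling into the next day, 31 October 2022).
The standard-time date in Caseth District, 31 October 2022, falls between 13 March and 6 November, so daylight saving is in effect and Caseth District is at UTC+09:00.
21:30 UTC + 9h = 06:30 local (rolling into the next day, 31 October 2022).

06:30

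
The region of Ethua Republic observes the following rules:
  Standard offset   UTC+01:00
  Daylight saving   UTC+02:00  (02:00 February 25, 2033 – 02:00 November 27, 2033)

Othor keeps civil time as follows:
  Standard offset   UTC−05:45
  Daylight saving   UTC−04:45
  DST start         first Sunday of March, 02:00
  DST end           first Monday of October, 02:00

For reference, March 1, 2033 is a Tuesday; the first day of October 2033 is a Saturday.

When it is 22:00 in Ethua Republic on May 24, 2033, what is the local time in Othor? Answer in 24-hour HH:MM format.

15:15

May 24, 2033 lies within the daylight-saving period (25 February – 27 November), so Ethua Republic is on daylight time, UTC+02:00.
22:00 Ethua Republic − 2h = 20:00 UTC.
1 March 2033 is a Tuesday, so the first Sunday is March 6.
1 October 2033 is a Saturday, so the first Monday is October 3.
At the standard offset (UTC−05:45), 20:00 UTC − 5h45m = 14:15 Othor standard time.
The standard-time date in Othor, May 24, 2033, lies within the daylight-saving period (6 March – 3 October), so Othor is on daylight time, UTC−04:45.
20:00 UTC − 4h45m = 15:15 Othor.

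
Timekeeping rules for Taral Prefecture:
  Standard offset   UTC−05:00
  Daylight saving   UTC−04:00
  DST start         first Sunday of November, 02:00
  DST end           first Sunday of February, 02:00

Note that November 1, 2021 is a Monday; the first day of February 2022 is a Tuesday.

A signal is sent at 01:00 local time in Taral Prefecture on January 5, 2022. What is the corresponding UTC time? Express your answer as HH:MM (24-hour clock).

05:00

1 November 2021 is a Monday, so the first Sunday is November 7.
1 February 2022 is a Tuesday, so the first Sunday is February 6.
January 5, 2022 lies within the daylight-saving period (7 November 2021 – 6 February 2022), so Taral Prefecture is on daylight time, UTC−04:00.
01:00 local + 4h = 05:00 UTC.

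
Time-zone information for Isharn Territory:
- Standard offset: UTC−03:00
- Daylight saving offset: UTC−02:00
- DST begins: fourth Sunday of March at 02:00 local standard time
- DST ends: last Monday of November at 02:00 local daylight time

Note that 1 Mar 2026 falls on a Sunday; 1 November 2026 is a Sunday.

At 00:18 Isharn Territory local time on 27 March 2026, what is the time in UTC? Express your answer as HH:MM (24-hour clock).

1 March 2026 is a Sunday, so the first Sunday is March 1 and the fourth is March 22.
1 November 2026 is a Sunday, so Mondays fall on 2, 9, 16, 23, 30; the last is November 30.
27 March 2026 lies within the daylight-saving period (22 March – 30 November), so Isharn Territory is on daylight time, UTC−02:00.
00:18 local + 2h = 02:18 UTC.

02:18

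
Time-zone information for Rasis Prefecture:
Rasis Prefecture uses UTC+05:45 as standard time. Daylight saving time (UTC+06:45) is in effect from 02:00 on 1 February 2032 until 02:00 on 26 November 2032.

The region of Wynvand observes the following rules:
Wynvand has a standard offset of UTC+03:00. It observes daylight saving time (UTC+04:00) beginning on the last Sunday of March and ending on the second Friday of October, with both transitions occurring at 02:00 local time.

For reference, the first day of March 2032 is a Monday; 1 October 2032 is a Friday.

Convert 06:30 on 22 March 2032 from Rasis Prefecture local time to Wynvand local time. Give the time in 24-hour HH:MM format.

22 March 2032 falls between 1 February and 26 November, so daylight saving is in effect and Rasis Prefecture is at UTC+06:45.
06:30 Rasis Prefecture − 6h45m = 23:45 UTC (rolling into the previous day, 21 March 2032).
1 March 2032 is a Monday, so Sundays fall on 7, 14, 21, 28; the last is March 28.
1 October 2032 is a Friday, so the first Friday is October 1 and the second is October 8.
At the standard offset (UTC+03:00), 23:45 UTC + 3h = 02:45 Wynvand standard time (rolling into the next day, 22 March 2032).
The standard-time date in Wynvand, 22 March 2032, is outside the daylight-saving period (28 March – 8 October), so Wynvand is on standard time, UTC+03:00.
23:45 UTC + 3h = 02:45 Wynvand (rolling into the next day, 22 March 2032).

02:45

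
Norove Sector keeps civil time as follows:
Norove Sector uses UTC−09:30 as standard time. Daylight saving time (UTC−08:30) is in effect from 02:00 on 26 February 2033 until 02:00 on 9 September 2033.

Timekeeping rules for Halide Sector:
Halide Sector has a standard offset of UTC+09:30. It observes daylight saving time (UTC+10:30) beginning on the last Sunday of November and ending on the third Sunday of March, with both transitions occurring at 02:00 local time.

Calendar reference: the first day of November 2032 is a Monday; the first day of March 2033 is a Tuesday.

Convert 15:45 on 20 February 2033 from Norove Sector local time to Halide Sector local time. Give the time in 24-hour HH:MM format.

11:45

20 February 2033 is outside the daylight-saving period (26 February – 9 September), so Norove Sector is on standard time, UTC−09:30.
15:45 Norove Sector + 9h30m = 01:15 UTC (rolling into the next day, 21 February 2033).
1 November 2032 is a Monday, so Sundays fall on 7, 14, 21, 28; the last is November 28.
1 March 2033 is a Tuesday, so the first Sunday is March 6 and the third is March 20.
At the standard offset (UTC+09:30), 01:15 UTC + 9h30m = 10:45 Halide Sector standard time.
The standard-time date in Halide Sector, 21 February 2033, lies within the daylight-saving period (28 November 2032 – 20 March 2033), so Halide Sector is on daylight time, UTC+10:30.
01:15 UTC + 10h30m = 11:45 Halide Sector.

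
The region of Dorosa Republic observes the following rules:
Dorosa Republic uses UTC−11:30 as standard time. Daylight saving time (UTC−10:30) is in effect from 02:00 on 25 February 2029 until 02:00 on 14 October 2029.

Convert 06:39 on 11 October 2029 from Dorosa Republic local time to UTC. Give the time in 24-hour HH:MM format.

17:09

Daylight saving runs 25 February – 14 October; 11 October 2029 is inside that window, so Dorosa Republic is at UTC−10:30.
06:39 local + 10h30m = 17:09 UTC.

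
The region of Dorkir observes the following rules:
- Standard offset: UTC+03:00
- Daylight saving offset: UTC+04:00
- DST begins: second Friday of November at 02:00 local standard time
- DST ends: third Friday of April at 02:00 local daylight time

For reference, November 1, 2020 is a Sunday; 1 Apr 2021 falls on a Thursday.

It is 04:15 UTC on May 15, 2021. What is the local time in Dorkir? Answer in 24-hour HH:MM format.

07:15

1 November 2020 is a Sunday, so the first Friday is November 6 and the second is November 13.
1 April 2021 is a Thursday, so the first Friday is April 2 and the third is April 16.
At the standard offset (UTC+03:00), 04:15 UTC + 3h = 07:15 Dorkir standard time.
Daylight saving runs 13 November 2020 – 16 April 2021; the standard-time date in Dorkir, May 15, 2021, is outside that window, so Dorkir is on standard time at UTC+03:00.
04:15 UTC + 3h = 07:15 local.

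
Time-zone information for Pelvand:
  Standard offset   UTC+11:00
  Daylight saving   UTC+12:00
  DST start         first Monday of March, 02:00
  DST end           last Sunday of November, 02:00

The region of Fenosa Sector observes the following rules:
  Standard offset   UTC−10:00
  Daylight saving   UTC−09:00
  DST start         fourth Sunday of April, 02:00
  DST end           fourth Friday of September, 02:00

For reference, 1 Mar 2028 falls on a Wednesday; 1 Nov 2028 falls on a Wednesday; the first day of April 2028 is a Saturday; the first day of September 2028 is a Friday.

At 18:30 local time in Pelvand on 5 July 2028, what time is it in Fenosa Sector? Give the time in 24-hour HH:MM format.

1 March 2028 is a Wednesday, so the first Monday is March 6.
1 November 2028 is a Wednesday, so Sundays fall on 5, 12, 19, 26; the last is November 26.
5 July 2028 lies within the daylight-saving period (6 March – 26 November), so Pelvand is on daylight time, UTC+12:00.
18:30 Pelvand − 12h = 06:30 UTC.
1 April 2028 is a Saturday, so the first Sunday is April 2 and the fourth is April 23.
1 September 2028 is a Friday, so the first Friday is September 1 and the fourth is September 22.
At the standard offset (UTC−10:00), 06:30 UTC − 10h = 20:30 Fenosa Sector standard time (rolling into the previous day, 4 July 2028).
Daylight saving runs 23 April – 22 September; the standard-time date in Fenosa Sector, 4 July 2028, is inside that window, so Fenosa Sector is at UTC−09:00.
06:30 UTC − 9h = 21:30 Fenosa Sector (rolling into the previous day, 4 July 2028).

21:30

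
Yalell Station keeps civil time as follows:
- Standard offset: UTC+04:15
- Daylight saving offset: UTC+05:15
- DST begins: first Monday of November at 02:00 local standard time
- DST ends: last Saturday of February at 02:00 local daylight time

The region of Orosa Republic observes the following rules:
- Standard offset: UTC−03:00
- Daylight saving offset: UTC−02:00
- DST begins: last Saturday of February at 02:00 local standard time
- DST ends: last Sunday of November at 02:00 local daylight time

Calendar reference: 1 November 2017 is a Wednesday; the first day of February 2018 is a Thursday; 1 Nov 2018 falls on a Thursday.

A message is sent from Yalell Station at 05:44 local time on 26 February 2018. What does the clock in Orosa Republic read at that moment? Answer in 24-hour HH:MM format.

23:29

1 November 2017 is a Wednesday, so the first Monday is November 6.
1 February 2018 is a Thursday, so Saturdays fall on 3, 10, 17, 24; the last is February 24.
26 February 2018 is outside the daylight-saving period (6 November 2017 – 24 February 2018), so Yalell Station is on standard time, UTC+04:15.
05:44 Yalell Station − 4h15m = 01:29 UTC.
1 February 2018 is a Thursday, so Saturdays fall on 3, 10, 17, 24; the last is February 24.
1 November 2018 is a Thursday, so Sundays fall on 4, 11, 18, 25; the last is November 25.
At the standard offset (UTC−03:00), 01:29 UTC − 3h = 22:29 Orosa Republic standard time (rolling into the previous day, 25 February 2018).
The standard-time date in Orosa Republic, 25 February 2018, lies within the daylight-saving period (24 February – 25 November), so Orosa Republic is on daylight time, UTC−02:00.
01:29 UTC − 2h = 23:29 Orosa Republic (rolling into the previous day, 25 February 2018).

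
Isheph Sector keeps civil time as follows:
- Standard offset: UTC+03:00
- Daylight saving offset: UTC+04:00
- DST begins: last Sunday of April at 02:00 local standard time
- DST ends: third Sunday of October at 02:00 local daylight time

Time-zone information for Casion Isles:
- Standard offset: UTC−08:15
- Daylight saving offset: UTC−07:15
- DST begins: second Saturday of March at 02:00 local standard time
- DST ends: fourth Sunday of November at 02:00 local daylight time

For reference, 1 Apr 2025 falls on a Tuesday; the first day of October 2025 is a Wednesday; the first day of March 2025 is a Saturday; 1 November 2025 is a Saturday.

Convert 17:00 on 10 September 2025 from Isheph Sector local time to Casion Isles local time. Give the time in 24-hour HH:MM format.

05:45

1 April 2025 is a Tuesday, so Sundays fall on 6, 13, 20, 27; the last is April 27.
1 October 2025 is a Wednesday, so the first Sunday is October 5 and the third is October 19.
Daylight saving runs 27 April – 19 October; 10 September 2025 is inside that window, so Isheph Sector is at UTC+04:00.
17:00 Isheph Sector − 4h = 13:00 UTC.
1 March 2025 is a Saturday, so the first Saturday is March 1 and the second is March 8.
1 November 2025 is a Saturday, so the first Sunday is November 2 and the fourth is November 23.
At the standard offset (UTC−08:15), 13:00 UTC − 8h15m = 04:45 Casion Isles standard time.
Daylight saving runs 8 March – 23 November; the standard-time date in Casion Isles, 10 September 2025, is inside that window, so Casion Isles is at UTC−07:15.
13:00 UTC − 7h15m = 05:45 Casion Isles.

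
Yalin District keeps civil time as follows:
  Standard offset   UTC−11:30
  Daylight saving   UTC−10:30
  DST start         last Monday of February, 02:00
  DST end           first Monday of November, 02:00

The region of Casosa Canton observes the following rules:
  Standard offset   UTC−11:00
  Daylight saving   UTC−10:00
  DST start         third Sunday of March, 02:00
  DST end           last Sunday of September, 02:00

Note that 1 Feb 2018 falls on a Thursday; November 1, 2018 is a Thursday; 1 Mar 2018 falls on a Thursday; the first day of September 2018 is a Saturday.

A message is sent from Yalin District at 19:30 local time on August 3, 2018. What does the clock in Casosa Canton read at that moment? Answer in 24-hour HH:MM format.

20:00

1 February 2018 is a Thursday, so Mondays fall on 5, 12, 19, 26; the last is February 26.
1 November 2018 is a Thursday, so the first Monday is November 5.
August 3, 2018 falls between 26 February and 5 November, so daylight saving is in effect and Yalin District is at UTC−10:30.
19:30 Yalin District + 10h30m = 06:00 UTC (rolling into the next day, 4 August 2018).
1 March 2018 is a Thursday, so the first Sunday is March 4 and the third is March 18.
1 September 2018 is a Saturday, so Sundays fall on 2, 9, 16, 23, 30; the last is September 30.
At the standard offset (UTC−11:00), 06:00 UTC − 11h = 19:00 Casosa Canton standard time (rolling into the previous day, 3 August 2018).
The standard-time date in Casosa Canton, August 3, 2018, lies within the daylight-saving period (18 March – 30 September), so Casosa Canton is on daylight time, UTC−10:00.
06:00 UTC − 10h = 20:00 Casosa Canton (rolling into the previous day, 3 August 2018).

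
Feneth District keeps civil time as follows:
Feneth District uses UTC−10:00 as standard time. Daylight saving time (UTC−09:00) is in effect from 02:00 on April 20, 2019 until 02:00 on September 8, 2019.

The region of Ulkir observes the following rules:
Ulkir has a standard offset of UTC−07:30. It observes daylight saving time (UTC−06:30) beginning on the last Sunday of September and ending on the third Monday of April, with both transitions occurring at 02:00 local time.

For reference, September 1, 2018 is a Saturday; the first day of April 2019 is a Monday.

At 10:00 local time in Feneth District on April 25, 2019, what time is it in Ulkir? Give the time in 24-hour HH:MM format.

Daylight saving runs 20 April – 8 September; April 25, 2019 is inside that window, so Feneth District is at UTC−09:00.
10:00 Feneth District + 9h = 19:00 UTC.
1 September 2018 is a Saturday, so Sundays fall on 2, 9, 16, 23, 30; the last is September 30.
1 April 2019 is a Monday, so the first Monday is April 1 and the third is April 15.
At the standard offset (UTC−07:30), 19:00 UTC − 7h30m = 11:30 Ulkir standard time.
Daylight saving runs 30 September 2018 – 15 April 2019; the standard-time date in Ulkir, April 25, 2019, is outside that window, so Ulkir is on standard time at UTC−07:30.
19:00 UTC − 7h30m = 11:30 Ulkir.

11:30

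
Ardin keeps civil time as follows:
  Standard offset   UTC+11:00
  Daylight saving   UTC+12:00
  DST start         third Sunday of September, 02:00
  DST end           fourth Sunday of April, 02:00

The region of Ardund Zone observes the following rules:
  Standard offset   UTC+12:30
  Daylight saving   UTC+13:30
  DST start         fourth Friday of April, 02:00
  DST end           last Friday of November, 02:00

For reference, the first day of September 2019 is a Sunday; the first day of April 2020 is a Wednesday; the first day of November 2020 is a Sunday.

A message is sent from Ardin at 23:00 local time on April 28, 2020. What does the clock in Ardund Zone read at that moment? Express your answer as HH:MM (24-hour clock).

01:30

1 September 2019 is a Sunday, so the first Sunday is September 1 and the third is September 15.
1 April 2020 is a Wednesday, so the first Sunday is April 5 and the fourth is April 26.
April 28, 2020 is outside the daylight-saving period (15 September 2019 – 26 April 2020), so Ardin is on standard time, UTC+11:00.
23:00 Ardin − 11h = 12:00 UTC.
1 April 2020 is a Wednesday, so the first Friday is April 3 and the fourth is April 24.
1 November 2020 is a Sunday, so Fridays fall on 6, 13, 20, 27; the last is November 27.
At the standard offset (UTC+12:30), 12:00 UTC + 12h30m = 00:30 Ardund Zone standard time (rolling into the next day, 29 April 2020).
Daylight saving runs 24 April – 27 November; the standard-time date in Ardund Zone, April 29, 2020, is inside that window, so Ardund Zone is at UTC+13:30.
12:00 UTC + 13h30m = 01:30 Ardund Zone (rolling into the next day, 29 April 2020).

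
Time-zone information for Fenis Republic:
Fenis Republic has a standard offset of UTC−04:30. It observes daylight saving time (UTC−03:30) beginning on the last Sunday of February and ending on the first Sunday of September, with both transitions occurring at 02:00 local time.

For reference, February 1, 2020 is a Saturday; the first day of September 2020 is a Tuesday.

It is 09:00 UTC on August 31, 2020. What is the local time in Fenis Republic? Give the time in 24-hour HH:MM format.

05:30

1 February 2020 is a Saturday, so Sundays fall on 2, 9, 16, 23; the last is February 23.
1 September 2020 is a Tuesday, so the first Sunday is September 6.
At the standard offset (UTC−04:30), 09:00 UTC − 4h30m = 04:30 Fenis Republic standard time.
The standard-time date in Fenis Republic, August 31, 2020, lies within the daylight-saving period (23 February – 6 September), so Fenis Republic is on daylight time, UTC−03:30.
09:00 UTC − 3h30m = 05:30 local.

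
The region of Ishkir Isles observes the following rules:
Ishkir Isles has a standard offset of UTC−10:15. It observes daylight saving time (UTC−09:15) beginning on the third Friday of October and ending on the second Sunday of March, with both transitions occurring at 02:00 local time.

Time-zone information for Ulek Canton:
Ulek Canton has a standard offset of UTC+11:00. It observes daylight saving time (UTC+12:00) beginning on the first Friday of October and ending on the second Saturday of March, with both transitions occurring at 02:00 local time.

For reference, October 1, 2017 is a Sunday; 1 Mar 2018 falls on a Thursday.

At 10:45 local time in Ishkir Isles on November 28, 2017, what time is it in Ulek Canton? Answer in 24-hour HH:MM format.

08:00

1 October 2017 is a Sunday, so the first Friday is October 6 and the third is October 20.
1 March 2018 is a Thursday, so the first Sunday is March 4 and the second is March 11.
Daylight saving runs 20 October 2017 – 11 March 2018; November 28, 2017 is inside that window, so Ishkir Isles is at UTC−09:15.
10:45 Ishkir Isles + 9h15m = 20:00 UTC.
1 October 2017 is a Sunday, so the first Friday is October 6.
1 March 2018 is a Thursday, so the first Saturday is March 3 and the second is March 10.
At the standard offset (UTC+11:00), 20:00 UTC + 11h = 07:00 Ulek Canton standard time (rolling into the next day, 29 November 2017).
Daylight saving runs 6 October 2017 – 10 March 2018; the standard-time date in Ulek Canton, November 29, 2017, is inside that window, so Ulek Canton is at UTC+12:00.
20:00 UTC + 12h = 08:00 Ulek Canton (rolling into the next day, 29 November 2017).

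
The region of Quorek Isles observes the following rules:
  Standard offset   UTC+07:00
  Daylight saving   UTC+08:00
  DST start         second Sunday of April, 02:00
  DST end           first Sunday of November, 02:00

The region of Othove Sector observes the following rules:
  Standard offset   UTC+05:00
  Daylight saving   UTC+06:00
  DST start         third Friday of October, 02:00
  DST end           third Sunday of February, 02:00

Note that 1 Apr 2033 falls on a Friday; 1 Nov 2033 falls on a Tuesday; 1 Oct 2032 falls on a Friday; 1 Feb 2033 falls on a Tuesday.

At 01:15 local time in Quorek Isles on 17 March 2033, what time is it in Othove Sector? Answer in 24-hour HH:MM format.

23:15

1 April 2033 is a Friday, so the first Sunday is April 3 and the second is April 10.
1 November 2033 is a Tuesday, so the first Sunday is November 6.
Daylight saving runs 10 April – 6 November; 17 March 2033 is outside that window, so Quorek Isles is on standard time at UTC+07:00.
01:15 Quorek Isles − 7h = 18:15 UTC (rolling into the previous day, 16 March 2033).
1 October 2032 is a Friday, so the first Friday is October 1 and the third is October 15.
1 February 2033 is a Tuesday, so the first Sunday is February 6 and the third is February 20.
At the standard offset (UTC+05:00), 18:15 UTC + 5h = 23:15 Othove Sector standard time.
The standard-time date in Othove Sector, 16 March 2033, is outside the daylight-saving period (15 October 2032 – 20 February 2033), so Othove Sector is on standard time, UTC+05:00.
18:15 UTC + 5h = 23:15 Othove Sector.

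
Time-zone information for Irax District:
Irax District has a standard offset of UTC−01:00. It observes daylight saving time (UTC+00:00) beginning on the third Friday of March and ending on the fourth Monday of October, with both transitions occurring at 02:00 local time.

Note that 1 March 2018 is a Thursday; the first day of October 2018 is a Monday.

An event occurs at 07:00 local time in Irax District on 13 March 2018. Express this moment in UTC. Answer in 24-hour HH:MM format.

1 March 2018 is a Thursday, so the first Friday is March 2 and the third is March 16.
1 October 2018 is a Monday, so the first Monday is October 1 and the fourth is October 22.
Daylight saving runs 16 March – 22 October; 13 March 2018 is outside that window, so Irax District is on standard time at UTC−01:00.
07:00 local + 1h = 08:00 UTC.

08:00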